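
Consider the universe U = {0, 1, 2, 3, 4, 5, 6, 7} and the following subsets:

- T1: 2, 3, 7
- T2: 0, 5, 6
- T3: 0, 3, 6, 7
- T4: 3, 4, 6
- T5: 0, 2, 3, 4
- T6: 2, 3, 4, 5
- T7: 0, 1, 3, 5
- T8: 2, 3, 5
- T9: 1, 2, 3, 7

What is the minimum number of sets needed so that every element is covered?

T1, T4, T7 together cover {0, 1, 2, 3, 4, 5, 6, 7} — every element.
No 2 of the 9 sets cover everything (all 36 pairs fall short), so 3 is minimum.

3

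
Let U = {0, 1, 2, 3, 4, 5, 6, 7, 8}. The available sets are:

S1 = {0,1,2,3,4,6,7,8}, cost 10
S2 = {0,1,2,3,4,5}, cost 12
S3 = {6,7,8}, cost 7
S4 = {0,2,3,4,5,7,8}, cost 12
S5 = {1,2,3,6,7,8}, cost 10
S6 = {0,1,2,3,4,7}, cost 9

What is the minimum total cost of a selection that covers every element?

S2, S3 cover every element at cost 12 + 7 = 19.
Any cover uses at least 2 sets; among all covering selections none totals below 19.
Greedy by coverage-per-cost would pick S1, S2 for 22 — worse than the optimum 19.

19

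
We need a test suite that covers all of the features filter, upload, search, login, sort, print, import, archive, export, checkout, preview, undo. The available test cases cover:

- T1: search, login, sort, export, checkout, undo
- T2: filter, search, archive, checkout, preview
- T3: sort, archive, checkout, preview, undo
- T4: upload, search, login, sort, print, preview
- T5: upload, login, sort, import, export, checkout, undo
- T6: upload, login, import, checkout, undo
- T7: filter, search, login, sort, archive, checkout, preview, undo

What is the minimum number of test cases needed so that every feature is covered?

T2, T4, T5 together cover {filter, upload, search, login, sort, print, import, archive, export, checkout, preview, undo} — every feature.
No 2 of the 7 test cases cover everything (all 21 pairs fall short), so 3 is minimum.

3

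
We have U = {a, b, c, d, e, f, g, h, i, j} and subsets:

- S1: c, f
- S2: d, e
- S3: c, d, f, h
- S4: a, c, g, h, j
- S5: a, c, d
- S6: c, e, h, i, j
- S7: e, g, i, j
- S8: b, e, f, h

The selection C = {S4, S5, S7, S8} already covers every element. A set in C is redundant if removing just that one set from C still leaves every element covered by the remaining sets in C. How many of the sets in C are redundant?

Drop S4: the rest still cover every element — redundant.
Drop S5: d uncovered — not redundant.
Drop S7: i uncovered — not redundant.
Drop S8: b, f uncovered — not redundant.
1 redundant: S4.

1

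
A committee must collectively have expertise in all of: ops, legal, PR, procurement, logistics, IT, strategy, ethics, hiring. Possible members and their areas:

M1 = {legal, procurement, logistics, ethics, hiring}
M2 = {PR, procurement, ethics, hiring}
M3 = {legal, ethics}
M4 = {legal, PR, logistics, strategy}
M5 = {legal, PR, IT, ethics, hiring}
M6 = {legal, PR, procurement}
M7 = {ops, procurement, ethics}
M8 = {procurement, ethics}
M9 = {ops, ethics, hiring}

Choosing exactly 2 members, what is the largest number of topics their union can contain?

Choosing M1, M4 covers {legal, PR, procurement, logistics, strategy, ethics, hiring} — 7 topics.
No choice of 2 members does better; here ops, IT are left uncovered.

7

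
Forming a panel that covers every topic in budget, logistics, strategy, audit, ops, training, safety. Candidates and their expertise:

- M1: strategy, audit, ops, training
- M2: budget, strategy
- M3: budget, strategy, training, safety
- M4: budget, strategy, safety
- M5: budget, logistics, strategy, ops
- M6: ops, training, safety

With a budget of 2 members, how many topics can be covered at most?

Choosing M1, M3 covers {budget, strategy, audit, ops, training, safety} — 6 topics.
No choice of 2 members does better; here logistics is left uncovered.

6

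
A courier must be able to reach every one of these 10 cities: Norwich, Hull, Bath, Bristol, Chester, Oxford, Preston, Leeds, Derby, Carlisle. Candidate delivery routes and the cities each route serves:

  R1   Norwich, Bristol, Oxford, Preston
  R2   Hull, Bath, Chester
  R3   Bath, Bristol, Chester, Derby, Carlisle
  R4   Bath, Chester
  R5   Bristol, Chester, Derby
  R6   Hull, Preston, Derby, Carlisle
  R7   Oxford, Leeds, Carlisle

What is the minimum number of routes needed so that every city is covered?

R1, R2, R3, R7 together cover {Norwich, Hull, Bath, Bristol, Chester, Oxford, Preston, Leeds, Derby, Carlisle} — every city.
No 3 of the 7 routes cover everything (all 35 triples fall short), so 4 is minimum.

4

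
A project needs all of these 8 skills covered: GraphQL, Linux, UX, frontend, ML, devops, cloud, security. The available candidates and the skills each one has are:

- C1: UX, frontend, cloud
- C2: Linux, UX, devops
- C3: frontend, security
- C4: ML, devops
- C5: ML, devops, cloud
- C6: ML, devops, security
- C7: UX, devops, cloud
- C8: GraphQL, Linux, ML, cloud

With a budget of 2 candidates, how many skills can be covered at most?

Choosing C1, C6 covers {UX, frontend, ML, devops, cloud, security} — 6 skills.
No choice of 2 candidates does better; here GraphQL, Linux are left uncovered.

6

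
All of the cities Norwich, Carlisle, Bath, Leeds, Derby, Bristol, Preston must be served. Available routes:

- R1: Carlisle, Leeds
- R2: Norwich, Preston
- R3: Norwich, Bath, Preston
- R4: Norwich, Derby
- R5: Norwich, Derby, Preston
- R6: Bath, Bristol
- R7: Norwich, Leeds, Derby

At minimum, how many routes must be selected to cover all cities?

3

R1, R5, R6 together cover {Norwich, Carlisle, Bath, Leeds, Derby, Bristol, Preston} — every city.
No 2 of the 7 routes cover everything (all 21 pairs fall short), so 3 is minimum.
Greedy (largest uncovered first) would take R3, R1, R4, R6 — 4 routes — but 3 suffice.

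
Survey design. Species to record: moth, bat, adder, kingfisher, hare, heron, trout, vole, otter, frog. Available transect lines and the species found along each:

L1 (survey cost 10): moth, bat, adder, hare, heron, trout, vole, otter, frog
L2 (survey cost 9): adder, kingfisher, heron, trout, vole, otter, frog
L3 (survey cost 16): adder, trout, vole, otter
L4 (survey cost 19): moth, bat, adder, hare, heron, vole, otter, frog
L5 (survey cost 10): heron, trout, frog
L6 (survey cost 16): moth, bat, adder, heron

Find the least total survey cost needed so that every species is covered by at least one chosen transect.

L1, L2 cover every species at survey cost 10 + 9 = 19.
Any cover uses at least 2 transects; among all covering selections none totals below 19.

19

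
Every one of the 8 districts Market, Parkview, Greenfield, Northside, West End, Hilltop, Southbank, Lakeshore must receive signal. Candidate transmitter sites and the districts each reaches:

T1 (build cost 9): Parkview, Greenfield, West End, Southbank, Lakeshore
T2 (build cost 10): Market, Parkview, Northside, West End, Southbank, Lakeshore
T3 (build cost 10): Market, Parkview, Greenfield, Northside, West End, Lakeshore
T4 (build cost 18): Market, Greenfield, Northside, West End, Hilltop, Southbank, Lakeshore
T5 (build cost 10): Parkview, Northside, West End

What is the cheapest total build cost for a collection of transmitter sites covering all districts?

T1, T4 cover every district at build cost 9 + 18 = 27.
Any cover uses at least 2 transmitter sites; among all covering selections none totals below 27.

27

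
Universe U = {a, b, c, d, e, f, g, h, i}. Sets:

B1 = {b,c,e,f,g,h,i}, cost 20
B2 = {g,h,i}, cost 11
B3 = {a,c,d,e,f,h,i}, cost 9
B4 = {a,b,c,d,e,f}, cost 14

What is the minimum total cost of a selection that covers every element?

25

B2, B4 cover every element at cost 11 + 14 = 25.
Any cover uses at least 2 sets; among all covering selections none totals below 25.
Greedy by coverage-per-cost would pick B3, B1 for 29 — worse than the optimum 25.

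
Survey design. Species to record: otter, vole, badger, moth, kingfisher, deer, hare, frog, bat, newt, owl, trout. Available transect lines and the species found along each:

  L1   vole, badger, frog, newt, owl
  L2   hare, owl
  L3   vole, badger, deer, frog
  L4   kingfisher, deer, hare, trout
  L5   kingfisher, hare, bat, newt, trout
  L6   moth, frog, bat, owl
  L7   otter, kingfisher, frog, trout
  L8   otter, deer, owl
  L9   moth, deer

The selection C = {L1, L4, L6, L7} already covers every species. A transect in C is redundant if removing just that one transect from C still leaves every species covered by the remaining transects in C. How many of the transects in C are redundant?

Drop L1: vole, badger, newt uncovered — not redundant.
Drop L4: deer, hare uncovered — not redundant.
Drop L6: moth, bat uncovered — not redundant.
Drop L7: otter uncovered — not redundant.
None of the transects in C is redundant.

0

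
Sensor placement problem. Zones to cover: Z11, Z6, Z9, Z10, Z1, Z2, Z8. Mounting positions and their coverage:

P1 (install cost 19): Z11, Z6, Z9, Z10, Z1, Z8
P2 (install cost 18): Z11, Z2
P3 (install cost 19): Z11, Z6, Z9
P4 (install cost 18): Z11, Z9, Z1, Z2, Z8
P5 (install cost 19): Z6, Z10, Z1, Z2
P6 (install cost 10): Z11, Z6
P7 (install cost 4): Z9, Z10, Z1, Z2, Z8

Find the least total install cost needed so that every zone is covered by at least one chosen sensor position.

P6, P7 cover every zone at install cost 10 + 4 = 14.
Any cover uses at least 2 sensor positions; among all covering selections none totals below 14.

14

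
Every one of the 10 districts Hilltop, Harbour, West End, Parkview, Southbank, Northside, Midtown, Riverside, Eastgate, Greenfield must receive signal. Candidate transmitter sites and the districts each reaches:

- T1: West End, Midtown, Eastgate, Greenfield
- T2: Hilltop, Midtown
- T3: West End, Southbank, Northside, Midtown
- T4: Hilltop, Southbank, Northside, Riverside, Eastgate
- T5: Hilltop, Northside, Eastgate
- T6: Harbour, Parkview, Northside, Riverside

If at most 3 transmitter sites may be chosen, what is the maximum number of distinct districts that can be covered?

10

Choosing T1, T4, T6 covers {Hilltop, Harbour, West End, Parkview, Southbank, Northside, Midtown, Riverside, Eastgate, Greenfield} — 10 districts.
That is all 10 districts.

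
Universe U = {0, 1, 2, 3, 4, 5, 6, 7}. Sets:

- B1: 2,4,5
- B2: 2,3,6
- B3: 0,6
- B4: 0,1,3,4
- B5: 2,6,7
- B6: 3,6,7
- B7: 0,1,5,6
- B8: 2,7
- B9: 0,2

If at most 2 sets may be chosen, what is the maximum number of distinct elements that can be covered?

Choosing B4, B5 covers {0, 1, 2, 3, 4, 6, 7} — 7 elements.
No choice of 2 sets does better; here 5 is left uncovered.

7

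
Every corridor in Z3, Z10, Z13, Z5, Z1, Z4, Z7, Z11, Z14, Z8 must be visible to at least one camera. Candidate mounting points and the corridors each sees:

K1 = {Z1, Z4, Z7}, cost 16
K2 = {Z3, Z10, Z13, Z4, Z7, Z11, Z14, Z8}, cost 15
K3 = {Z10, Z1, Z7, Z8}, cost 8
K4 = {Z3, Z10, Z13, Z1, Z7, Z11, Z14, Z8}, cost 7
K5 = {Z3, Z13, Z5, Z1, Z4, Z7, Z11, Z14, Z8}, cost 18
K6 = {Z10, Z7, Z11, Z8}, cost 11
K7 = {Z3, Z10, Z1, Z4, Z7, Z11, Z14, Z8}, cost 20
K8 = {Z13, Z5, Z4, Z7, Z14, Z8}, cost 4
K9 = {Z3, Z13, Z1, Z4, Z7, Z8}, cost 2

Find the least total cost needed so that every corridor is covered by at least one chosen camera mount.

K4, K8 cover every corridor at cost 7 + 4 = 11.
Any cover uses at least 2 camera mounts; among all covering selections none totals below 11.
Greedy by coverage-per-cost would pick K9, K8, K4 for 13 — worse than the optimum 11.

11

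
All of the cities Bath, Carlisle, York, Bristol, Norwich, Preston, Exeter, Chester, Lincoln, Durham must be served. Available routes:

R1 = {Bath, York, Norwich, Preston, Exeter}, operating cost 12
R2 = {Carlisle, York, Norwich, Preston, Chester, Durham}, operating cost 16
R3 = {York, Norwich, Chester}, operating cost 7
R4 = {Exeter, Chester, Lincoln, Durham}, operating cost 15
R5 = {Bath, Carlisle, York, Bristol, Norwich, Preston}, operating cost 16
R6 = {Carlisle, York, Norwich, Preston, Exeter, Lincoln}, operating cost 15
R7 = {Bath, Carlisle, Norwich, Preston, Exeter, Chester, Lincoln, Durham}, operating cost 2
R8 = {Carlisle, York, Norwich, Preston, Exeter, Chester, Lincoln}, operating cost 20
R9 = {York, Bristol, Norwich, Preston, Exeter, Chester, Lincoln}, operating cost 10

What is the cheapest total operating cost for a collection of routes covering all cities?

12

R7, R9 cover every city at operating cost 2 + 10 = 12.
Any cover uses at least 2 routes; among all covering selections none totals below 12.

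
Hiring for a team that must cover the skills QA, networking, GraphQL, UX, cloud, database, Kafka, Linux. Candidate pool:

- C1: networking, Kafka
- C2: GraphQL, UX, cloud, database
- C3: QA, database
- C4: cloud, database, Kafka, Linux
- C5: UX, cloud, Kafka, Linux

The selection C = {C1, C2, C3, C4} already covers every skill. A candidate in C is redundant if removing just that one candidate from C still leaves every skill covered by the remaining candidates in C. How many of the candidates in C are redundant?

Drop C1: networking uncovered — not redundant.
Drop C2: GraphQL, UX uncovered — not redundant.
Drop C3: QA uncovered — not redundant.
Drop C4: Linux uncovered — not redundant.
None of the candidates in C is redundant.

0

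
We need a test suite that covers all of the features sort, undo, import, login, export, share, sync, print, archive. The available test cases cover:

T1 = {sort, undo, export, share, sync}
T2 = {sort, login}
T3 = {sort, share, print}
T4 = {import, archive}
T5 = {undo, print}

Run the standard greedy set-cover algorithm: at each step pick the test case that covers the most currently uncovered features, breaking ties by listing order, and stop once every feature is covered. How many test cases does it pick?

Pick 1: T1 covers 5 new features (sort, undo, export, share, sync).
Pick 2: T4 covers 2 new features (import, archive).
Pick 3: T2 covers 1 new features (login).
Pick 4: T3 covers 1 new features (print).
Greedy uses 4 test cases.

4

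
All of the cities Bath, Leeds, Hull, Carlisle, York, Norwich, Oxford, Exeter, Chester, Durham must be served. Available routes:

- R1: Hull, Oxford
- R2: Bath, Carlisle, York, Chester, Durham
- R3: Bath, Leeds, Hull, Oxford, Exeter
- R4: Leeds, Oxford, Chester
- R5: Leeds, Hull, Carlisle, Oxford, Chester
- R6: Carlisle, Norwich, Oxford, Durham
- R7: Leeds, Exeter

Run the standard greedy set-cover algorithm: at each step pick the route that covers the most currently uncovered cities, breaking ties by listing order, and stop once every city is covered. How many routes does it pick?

Pick 1: R2 covers 5 new cities (Bath, Carlisle, York, Chester, Durham).
Pick 2: R3 covers 4 new cities (Leeds, Hull, Oxford, Exeter).
Pick 3: R6 covers 1 new cities (Norwich).
Greedy uses 3 routes.

3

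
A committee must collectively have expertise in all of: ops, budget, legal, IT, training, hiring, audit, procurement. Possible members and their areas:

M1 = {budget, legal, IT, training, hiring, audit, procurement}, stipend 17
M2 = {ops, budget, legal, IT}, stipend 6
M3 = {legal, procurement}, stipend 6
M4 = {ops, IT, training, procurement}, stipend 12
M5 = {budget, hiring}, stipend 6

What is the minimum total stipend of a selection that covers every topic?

23

M1, M2 cover every topic at stipend 17 + 6 = 23.
Any cover uses at least 2 members; among all covering selections none totals below 23.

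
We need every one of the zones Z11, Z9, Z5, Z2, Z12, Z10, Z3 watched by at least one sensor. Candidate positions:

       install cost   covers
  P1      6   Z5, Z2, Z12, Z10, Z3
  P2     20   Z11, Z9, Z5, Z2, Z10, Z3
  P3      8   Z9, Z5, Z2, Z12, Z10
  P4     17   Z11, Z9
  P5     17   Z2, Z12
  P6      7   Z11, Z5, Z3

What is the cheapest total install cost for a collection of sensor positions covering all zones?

15

P3, P6 cover every zone at install cost 8 + 7 = 15.
Any cover uses at least 2 sensor positions; among all covering selections none totals below 15.
Greedy by coverage-per-install cost would pick P1, P6, P3 for 21 — worse than the optimum 15.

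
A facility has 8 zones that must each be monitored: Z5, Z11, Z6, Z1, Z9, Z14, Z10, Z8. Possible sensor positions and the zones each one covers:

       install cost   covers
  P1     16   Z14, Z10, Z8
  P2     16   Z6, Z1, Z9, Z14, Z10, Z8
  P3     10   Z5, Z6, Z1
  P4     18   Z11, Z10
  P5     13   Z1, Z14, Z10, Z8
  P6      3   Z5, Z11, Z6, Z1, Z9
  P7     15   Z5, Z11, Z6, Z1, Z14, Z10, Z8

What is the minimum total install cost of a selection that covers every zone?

16

P5, P6 cover every zone at install cost 13 + 3 = 16.
Any cover uses at least 2 sensor positions; among all covering selections none totals below 16.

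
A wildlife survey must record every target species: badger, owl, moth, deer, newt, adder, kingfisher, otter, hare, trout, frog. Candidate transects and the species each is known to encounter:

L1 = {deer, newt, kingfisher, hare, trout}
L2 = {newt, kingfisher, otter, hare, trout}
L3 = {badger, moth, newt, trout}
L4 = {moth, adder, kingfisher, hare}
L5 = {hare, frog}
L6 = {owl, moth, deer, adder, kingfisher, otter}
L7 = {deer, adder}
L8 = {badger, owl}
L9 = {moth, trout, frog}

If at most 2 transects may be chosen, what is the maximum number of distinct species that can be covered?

9

Choosing L1, L6 covers {owl, moth, deer, newt, adder, kingfisher, otter, hare, trout} — 9 species.
No choice of 2 transects does better; here badger, frog are left uncovered.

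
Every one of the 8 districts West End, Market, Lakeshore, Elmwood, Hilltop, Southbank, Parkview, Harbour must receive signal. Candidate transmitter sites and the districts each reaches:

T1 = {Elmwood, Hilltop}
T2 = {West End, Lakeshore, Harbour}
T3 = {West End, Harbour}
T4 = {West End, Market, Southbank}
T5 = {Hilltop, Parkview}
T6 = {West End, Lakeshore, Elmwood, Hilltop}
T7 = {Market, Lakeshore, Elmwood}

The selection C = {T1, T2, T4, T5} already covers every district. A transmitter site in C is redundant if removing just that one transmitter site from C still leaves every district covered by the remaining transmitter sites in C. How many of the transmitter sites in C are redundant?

0

Drop T1: Elmwood uncovered — not redundant.
Drop T2: Lakeshore, Harbour uncovered — not redundant.
Drop T4: Market, Southbank uncovered — not redundant.
Drop T5: Parkview uncovered — not redundant.
None of the transmitter sites in C is redundant.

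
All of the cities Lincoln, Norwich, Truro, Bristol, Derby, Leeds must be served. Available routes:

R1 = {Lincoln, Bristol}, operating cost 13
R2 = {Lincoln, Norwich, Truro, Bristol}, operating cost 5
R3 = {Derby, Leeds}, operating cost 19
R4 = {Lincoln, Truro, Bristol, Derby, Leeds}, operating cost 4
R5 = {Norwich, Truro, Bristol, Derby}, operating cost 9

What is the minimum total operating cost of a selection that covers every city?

9

R2, R4 cover every city at operating cost 5 + 4 = 9.
Any cover uses at least 2 routes; among all covering selections none totals below 9.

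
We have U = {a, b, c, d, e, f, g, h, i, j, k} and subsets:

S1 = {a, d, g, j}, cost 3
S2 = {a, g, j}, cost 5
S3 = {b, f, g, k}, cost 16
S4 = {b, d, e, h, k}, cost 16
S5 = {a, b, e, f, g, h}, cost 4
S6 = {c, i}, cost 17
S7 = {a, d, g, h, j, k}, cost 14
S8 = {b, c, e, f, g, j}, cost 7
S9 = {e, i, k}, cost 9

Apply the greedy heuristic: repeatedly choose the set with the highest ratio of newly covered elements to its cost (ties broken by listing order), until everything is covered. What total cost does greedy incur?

Pick 1: S5 adds 6 new (a, b, e, f, g, h) at cost 4 (ratio 6/4).
Pick 2: S1 adds 2 new (d, j) at cost 3 (ratio 2/3).
Pick 3: S9 adds 2 new (i, k) at cost 9 (ratio 2/9).
Pick 4: S8 adds 1 new (c) at cost 7 (ratio 1/7).
Greedy total cost: 4 + 3 + 9 + 7 = 23.

23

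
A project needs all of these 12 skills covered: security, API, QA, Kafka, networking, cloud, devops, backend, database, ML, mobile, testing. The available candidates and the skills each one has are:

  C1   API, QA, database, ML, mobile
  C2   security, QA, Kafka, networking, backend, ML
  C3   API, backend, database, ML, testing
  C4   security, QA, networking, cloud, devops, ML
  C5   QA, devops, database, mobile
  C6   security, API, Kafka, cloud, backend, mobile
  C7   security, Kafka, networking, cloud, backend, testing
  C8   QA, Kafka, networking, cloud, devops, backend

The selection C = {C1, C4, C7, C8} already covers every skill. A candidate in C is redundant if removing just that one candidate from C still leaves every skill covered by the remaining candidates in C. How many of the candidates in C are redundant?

2

Drop C1: API, database, mobile uncovered — not redundant.
Drop C4: the rest still cover every skill — redundant.
Drop C7: testing uncovered — not redundant.
Drop C8: the rest still cover every skill — redundant.
2 redundant: C4, C8.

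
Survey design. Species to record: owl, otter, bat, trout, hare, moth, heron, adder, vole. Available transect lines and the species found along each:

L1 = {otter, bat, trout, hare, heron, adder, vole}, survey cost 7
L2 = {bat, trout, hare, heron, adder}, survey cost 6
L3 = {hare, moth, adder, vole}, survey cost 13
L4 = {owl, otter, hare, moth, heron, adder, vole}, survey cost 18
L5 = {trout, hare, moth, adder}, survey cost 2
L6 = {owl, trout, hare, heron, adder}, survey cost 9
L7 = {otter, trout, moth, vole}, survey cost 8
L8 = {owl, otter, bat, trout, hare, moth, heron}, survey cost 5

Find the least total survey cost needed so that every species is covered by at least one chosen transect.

12

L1, L8 cover every species at survey cost 7 + 5 = 12.
Any cover uses at least 2 transects; among all covering selections none totals below 12.
Greedy by coverage-per-survey cost would pick L5, L8, L1 for 14 — worse than the optimum 12.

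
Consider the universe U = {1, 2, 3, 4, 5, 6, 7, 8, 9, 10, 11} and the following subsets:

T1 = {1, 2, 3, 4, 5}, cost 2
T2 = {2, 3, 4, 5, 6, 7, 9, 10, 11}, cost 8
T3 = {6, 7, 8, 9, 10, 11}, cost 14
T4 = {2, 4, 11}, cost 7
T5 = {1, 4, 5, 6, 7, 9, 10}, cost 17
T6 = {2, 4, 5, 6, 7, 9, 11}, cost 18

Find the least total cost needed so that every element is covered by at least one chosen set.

T1, T3 cover every element at cost 2 + 14 = 16.
Any cover uses at least 2 sets; among all covering selections none totals below 16.
Greedy by coverage-per-cost would pick T1, T2, T3 for 24 — worse than the optimum 16.

16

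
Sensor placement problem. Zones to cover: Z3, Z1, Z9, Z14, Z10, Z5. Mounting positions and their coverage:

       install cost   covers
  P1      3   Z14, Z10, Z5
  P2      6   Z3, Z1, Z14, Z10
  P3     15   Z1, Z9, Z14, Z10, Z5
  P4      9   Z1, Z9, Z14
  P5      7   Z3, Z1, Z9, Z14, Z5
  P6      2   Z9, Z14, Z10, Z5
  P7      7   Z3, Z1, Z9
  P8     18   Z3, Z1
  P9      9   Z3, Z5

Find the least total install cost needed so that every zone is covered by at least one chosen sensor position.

8

P2, P6 cover every zone at install cost 6 + 2 = 8.
Any cover uses at least 2 sensor positions; among all covering selections none totals below 8.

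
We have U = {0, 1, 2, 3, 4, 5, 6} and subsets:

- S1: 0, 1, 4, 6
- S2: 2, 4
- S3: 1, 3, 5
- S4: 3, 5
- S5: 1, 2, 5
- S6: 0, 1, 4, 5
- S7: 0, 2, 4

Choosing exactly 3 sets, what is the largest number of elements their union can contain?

7

Choosing S1, S2, S3 covers {0, 1, 2, 3, 4, 5, 6} — 7 elements.
That is all 7 elements.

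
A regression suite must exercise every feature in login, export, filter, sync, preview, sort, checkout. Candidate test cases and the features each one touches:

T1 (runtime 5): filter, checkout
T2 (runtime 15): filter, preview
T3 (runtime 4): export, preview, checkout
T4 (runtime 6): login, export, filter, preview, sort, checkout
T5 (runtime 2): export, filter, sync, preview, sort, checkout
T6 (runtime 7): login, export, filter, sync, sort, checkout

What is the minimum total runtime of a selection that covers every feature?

T4, T5 cover every feature at runtime 6 + 2 = 8.
Any cover uses at least 2 test cases; among all covering selections none totals below 8.

8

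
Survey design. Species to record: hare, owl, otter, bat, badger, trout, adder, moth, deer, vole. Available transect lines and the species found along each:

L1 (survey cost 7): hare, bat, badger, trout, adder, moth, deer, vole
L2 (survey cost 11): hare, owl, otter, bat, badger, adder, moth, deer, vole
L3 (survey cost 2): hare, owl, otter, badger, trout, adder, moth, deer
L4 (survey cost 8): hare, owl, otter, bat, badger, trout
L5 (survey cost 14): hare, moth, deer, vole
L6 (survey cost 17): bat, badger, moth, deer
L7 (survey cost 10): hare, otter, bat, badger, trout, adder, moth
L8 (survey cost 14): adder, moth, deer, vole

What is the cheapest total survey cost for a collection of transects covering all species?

L1, L3 cover every species at survey cost 7 + 2 = 9.
Any cover uses at least 2 transects; among all covering selections none totals below 9.

9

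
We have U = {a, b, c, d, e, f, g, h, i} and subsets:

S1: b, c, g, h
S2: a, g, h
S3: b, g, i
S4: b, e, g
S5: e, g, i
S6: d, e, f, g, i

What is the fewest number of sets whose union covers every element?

S1, S2, S6 together cover {a, b, c, d, e, f, g, h, i} — every element.
No 2 of the 6 sets cover everything (all 15 pairs fall short), so 3 is minimum.

3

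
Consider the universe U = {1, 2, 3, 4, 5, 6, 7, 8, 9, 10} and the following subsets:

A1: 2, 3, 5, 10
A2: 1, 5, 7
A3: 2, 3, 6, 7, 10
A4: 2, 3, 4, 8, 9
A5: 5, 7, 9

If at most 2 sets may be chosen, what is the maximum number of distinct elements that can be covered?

Choosing A2, A4 covers {1, 2, 3, 4, 5, 7, 8, 9} — 8 elements.
No choice of 2 sets does better; here 6, 10 are left uncovered.

8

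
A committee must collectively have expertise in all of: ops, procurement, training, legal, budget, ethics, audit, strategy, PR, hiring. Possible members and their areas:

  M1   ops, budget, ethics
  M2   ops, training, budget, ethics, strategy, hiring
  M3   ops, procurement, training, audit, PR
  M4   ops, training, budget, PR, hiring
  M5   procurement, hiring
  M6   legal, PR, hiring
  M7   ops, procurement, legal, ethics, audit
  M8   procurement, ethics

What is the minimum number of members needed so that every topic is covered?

M2, M3, M6 together cover {ops, procurement, training, legal, budget, ethics, audit, strategy, PR, hiring} — every topic.
No 2 of the 8 members cover everything (all 28 pairs fall short), so 3 is minimum.

3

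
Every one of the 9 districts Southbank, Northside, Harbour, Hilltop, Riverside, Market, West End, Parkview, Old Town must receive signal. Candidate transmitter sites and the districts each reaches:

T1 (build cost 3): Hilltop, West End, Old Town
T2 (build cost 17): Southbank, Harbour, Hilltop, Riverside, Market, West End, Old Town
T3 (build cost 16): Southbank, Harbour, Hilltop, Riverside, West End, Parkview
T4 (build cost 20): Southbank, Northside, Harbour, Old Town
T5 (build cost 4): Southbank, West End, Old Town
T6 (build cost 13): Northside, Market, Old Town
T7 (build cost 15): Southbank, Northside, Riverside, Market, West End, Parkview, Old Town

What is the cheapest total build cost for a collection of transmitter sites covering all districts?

29

T3, T6 cover every district at build cost 16 + 13 = 29.
Any cover uses at least 2 transmitter sites; among all covering selections none totals below 29.
Greedy by coverage-per-build cost would pick T1, T7, T3 for 34 — worse than the optimum 29.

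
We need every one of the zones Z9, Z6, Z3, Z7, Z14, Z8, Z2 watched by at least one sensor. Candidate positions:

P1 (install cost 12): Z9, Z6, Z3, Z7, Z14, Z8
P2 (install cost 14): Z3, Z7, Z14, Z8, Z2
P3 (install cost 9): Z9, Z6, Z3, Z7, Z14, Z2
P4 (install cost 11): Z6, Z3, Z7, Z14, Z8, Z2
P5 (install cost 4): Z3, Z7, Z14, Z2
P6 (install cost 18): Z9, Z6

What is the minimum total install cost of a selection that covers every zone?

P1, P5 cover every zone at install cost 12 + 4 = 16.
Any cover uses at least 2 sensor positions; among all covering selections none totals below 16.

16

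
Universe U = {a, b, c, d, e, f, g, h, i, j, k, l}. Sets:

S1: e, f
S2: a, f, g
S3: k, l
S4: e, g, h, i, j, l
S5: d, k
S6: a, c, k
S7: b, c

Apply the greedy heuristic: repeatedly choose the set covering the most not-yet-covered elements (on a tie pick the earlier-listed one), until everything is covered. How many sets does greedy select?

Pick 1: S4 covers 6 new elements (e, g, h, i, j, l).
Pick 2: S6 covers 3 new elements (a, c, k).
Pick 3: S1 covers 1 new elements (f).
Pick 4: S5 covers 1 new elements (d).
Pick 5: S7 covers 1 new elements (b).
Greedy uses 5 sets. (The true minimum is 4.)

5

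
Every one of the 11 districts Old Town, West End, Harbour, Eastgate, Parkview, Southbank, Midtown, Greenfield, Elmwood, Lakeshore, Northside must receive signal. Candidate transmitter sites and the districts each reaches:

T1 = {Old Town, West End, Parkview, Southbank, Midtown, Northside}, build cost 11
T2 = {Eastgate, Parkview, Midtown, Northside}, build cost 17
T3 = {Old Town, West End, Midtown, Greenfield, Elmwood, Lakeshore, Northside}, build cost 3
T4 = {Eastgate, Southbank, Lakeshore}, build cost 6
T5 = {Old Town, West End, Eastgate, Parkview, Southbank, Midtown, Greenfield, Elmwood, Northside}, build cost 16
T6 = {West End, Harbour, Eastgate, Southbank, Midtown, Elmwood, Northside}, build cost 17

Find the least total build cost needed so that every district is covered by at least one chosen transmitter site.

T1, T3, T6 cover every district at build cost 11 + 3 + 17 = 31.
Any cover uses at least 3 transmitter sites; among all covering selections none totals below 31.

31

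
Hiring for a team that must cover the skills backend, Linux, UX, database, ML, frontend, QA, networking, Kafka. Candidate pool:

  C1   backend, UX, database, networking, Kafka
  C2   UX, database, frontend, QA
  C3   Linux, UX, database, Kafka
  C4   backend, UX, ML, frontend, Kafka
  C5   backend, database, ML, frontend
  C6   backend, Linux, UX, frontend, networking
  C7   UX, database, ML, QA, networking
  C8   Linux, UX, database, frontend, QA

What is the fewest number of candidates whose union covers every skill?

C1, C4, C8 together cover {backend, Linux, UX, database, ML, frontend, QA, networking, Kafka} — every skill.
No 2 of the 8 candidates cover everything (all 28 pairs fall short), so 3 is minimum.

3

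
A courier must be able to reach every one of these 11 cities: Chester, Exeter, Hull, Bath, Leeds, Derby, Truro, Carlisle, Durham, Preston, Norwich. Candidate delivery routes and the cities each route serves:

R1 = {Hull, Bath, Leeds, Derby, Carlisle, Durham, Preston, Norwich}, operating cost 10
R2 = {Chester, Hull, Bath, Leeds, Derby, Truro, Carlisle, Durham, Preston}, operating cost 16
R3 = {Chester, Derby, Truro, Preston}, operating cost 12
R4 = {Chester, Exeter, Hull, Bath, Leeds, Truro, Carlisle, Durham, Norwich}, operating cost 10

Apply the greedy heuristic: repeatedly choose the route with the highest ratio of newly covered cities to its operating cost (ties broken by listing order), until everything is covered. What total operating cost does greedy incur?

20

Pick 1: R4 adds 9 new (Chester, Exeter, Hull, Bath, Leeds, Truro, Carlisle, Durham, Norwich) at operating cost 10 (ratio 9/10).
Pick 2: R1 adds 2 new (Derby, Preston) at operating cost 10 (ratio 2/10).
Greedy total operating cost: 10 + 10 = 20.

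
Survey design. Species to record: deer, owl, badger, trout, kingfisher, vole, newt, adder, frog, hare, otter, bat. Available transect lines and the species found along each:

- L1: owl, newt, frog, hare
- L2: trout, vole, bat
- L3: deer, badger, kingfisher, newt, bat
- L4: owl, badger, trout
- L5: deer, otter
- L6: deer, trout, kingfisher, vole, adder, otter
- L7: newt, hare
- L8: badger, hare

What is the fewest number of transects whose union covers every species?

3

L1, L3, L6 together cover {deer, owl, badger, trout, kingfisher, vole, newt, adder, frog, hare, otter, bat} — every species.
No 2 of the 8 transects cover everything (all 28 pairs fall short), so 3 is minimum.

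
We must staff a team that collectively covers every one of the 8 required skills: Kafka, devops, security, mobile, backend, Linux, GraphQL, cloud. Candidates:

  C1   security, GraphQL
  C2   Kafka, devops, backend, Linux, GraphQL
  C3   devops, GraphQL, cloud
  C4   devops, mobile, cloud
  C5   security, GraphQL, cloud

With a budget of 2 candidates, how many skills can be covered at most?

7

Choosing C2, C4 covers {Kafka, devops, mobile, backend, Linux, GraphQL, cloud} — 7 skills.
No choice of 2 candidates does better; here security is left uncovered.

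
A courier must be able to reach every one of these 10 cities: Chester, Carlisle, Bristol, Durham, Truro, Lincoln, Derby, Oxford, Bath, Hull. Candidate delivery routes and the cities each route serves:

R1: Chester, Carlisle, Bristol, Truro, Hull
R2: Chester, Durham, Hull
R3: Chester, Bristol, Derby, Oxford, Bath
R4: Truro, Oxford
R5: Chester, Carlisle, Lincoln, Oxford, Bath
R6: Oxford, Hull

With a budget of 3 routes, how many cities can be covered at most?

Choosing R1, R2, R3 covers {Chester, Carlisle, Bristol, Durham, Truro, Derby, Oxford, Bath, Hull} — 9 cities.
No choice of 3 routes does better; here Lincoln is left uncovered.

9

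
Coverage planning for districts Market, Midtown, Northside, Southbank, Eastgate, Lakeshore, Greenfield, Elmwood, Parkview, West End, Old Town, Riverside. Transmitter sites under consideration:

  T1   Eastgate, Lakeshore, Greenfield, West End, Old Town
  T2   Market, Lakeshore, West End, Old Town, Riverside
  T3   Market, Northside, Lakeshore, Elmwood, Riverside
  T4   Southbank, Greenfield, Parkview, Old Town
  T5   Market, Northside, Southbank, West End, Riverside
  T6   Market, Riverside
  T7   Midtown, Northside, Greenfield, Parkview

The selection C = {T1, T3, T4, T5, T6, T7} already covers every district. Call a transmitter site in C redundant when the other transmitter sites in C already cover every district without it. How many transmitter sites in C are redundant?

Drop T1: Eastgate uncovered — not redundant.
Drop T3: Elmwood uncovered — not redundant.
Drop T4: the rest still cover every district — redundant.
Drop T5: the rest still cover every district — redundant.
Drop T6: the rest still cover every district — redundant.
Drop T7: Midtown uncovered — not redundant.
3 redundant: T4, T5, T6.

3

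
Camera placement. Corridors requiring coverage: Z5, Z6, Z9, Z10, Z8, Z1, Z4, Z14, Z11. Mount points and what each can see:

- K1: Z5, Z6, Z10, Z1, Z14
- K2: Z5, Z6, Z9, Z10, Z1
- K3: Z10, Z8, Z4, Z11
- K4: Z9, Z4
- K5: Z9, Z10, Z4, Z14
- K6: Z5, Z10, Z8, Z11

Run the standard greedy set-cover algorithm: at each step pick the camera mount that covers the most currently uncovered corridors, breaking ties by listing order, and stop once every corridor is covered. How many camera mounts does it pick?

Pick 1: K1 covers 5 new corridors (Z5, Z6, Z10, Z1, Z14).
Pick 2: K3 covers 3 new corridors (Z8, Z4, Z11).
Pick 3: K2 covers 1 new corridors (Z9).
Greedy uses 3 camera mounts.

3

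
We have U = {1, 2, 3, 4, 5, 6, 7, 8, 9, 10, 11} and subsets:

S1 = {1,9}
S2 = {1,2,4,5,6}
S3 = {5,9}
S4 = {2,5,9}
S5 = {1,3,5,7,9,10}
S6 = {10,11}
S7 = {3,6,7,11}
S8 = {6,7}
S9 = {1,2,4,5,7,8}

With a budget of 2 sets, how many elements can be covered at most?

9

Choosing S2, S5 covers {1, 2, 3, 4, 5, 6, 7, 9, 10} — 9 elements.
No choice of 2 sets does better; here 8, 11 are left uncovered.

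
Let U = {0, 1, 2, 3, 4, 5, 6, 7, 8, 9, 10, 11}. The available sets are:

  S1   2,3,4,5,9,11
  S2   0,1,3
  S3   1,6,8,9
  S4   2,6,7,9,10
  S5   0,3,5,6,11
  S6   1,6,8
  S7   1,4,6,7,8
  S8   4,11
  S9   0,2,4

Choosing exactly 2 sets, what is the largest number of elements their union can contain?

Choosing S1, S7 covers {1, 2, 3, 4, 5, 6, 7, 8, 9, 11} — 10 elements.
No choice of 2 sets does better; here 0, 10 are left uncovered.

10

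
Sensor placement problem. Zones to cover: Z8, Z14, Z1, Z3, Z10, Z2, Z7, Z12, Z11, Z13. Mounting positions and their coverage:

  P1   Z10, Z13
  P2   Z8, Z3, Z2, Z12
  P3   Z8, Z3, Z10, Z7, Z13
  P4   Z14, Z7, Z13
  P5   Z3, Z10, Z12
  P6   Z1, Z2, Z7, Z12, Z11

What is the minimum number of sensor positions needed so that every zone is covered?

P3, P4, P6 together cover {Z8, Z14, Z1, Z3, Z10, Z2, Z7, Z12, Z11, Z13} — every zone.
No 2 of the 6 sensor positions cover everything (all 15 pairs fall short), so 3 is minimum.

3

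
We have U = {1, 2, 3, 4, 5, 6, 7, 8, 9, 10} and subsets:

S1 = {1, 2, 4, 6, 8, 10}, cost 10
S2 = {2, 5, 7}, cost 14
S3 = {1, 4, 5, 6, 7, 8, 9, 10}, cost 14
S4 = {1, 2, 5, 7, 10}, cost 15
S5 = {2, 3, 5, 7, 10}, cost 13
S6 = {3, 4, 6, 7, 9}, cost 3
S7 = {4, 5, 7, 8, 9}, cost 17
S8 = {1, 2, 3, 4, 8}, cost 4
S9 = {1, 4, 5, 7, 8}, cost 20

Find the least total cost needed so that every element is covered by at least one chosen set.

18

S3, S8 cover every element at cost 14 + 4 = 18.
Any cover uses at least 2 sets; among all covering selections none totals below 18.
Greedy by coverage-per-cost would pick S6, S8, S5 for 20 — worse than the optimum 18.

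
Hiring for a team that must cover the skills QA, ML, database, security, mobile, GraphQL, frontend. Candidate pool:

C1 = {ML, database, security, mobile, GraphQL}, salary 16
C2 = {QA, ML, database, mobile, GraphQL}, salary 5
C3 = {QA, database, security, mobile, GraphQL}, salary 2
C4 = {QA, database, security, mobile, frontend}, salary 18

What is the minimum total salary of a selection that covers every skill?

23

C2, C4 cover every skill at salary 5 + 18 = 23.
Any cover uses at least 2 candidates; among all covering selections none totals below 23.
Greedy by coverage-per-salary would pick C3, C2, C4 for 25 — worse than the optimum 23.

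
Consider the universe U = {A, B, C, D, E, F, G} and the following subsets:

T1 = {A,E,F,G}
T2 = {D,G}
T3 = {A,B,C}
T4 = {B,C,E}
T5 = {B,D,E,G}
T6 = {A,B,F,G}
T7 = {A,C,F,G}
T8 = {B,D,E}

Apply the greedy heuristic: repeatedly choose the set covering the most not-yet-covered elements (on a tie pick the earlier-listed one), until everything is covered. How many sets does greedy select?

3

Pick 1: T1 covers 4 new elements (A, E, F, G).
Pick 2: T3 covers 2 new elements (B, C).
Pick 3: T2 covers 1 new elements (D).
Greedy uses 3 sets. (The true minimum is 2.)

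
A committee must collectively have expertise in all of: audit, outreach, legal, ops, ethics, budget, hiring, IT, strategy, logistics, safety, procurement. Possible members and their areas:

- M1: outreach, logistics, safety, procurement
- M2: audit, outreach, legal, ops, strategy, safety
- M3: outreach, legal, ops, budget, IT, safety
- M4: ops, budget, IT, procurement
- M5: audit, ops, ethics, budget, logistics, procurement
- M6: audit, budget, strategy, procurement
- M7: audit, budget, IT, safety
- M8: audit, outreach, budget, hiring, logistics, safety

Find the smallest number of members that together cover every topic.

M2, M3, M5, M8 together cover {audit, outreach, legal, ops, ethics, budget, hiring, IT, strategy, logistics, safety, procurement} — every topic.
No 3 of the 8 members cover everything (all 56 triples fall short), so 4 is minimum.

4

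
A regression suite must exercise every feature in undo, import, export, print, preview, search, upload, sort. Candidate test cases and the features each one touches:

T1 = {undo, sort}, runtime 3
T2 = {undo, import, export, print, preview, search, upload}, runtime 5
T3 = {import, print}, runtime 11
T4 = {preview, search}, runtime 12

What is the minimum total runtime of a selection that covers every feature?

T1, T2 cover every feature at runtime 3 + 5 = 8.
Any cover uses at least 2 test cases; among all covering selections none totals below 8.

8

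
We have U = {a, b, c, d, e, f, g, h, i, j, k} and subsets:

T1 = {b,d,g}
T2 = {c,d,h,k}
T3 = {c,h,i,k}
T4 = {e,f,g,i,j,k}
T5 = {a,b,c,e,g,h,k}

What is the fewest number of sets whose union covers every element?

3

T1, T4, T5 together cover {a, b, c, d, e, f, g, h, i, j, k} — every element.
No 2 of the 5 sets cover everything (all 10 pairs fall short), so 3 is minimum.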